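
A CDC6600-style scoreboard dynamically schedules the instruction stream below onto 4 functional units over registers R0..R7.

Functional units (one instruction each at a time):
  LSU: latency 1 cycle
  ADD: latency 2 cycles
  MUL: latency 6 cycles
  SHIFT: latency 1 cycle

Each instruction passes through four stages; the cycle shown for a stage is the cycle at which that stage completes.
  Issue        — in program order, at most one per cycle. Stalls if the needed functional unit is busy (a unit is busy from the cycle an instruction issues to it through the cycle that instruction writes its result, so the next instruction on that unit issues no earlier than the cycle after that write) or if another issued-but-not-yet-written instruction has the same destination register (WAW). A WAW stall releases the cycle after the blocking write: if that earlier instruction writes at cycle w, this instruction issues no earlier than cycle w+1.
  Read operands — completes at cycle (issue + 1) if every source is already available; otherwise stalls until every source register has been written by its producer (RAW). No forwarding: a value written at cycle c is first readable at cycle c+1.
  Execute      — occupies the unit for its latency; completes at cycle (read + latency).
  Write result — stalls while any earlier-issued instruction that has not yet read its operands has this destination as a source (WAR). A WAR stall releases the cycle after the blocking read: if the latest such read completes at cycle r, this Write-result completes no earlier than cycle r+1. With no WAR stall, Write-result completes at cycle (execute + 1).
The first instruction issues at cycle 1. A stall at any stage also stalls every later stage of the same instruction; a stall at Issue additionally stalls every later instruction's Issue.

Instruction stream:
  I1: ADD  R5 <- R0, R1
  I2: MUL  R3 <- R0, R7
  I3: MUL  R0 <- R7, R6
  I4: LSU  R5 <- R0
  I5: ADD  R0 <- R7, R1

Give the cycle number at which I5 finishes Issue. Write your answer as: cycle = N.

cycle = 20

I1 -> (1, 2, 4, 5)
I2 -> (2, 3, 9, 10)
I3 -> (11, 12, 18, 19)  // struct: MUL busy until I2 writes@10
I4 -> (12, 20, 21, 22)  // RAW R0: wait I3 write@19
I5 -> (20, 21, 23, 24)  // WAW R0: wait I3 write@19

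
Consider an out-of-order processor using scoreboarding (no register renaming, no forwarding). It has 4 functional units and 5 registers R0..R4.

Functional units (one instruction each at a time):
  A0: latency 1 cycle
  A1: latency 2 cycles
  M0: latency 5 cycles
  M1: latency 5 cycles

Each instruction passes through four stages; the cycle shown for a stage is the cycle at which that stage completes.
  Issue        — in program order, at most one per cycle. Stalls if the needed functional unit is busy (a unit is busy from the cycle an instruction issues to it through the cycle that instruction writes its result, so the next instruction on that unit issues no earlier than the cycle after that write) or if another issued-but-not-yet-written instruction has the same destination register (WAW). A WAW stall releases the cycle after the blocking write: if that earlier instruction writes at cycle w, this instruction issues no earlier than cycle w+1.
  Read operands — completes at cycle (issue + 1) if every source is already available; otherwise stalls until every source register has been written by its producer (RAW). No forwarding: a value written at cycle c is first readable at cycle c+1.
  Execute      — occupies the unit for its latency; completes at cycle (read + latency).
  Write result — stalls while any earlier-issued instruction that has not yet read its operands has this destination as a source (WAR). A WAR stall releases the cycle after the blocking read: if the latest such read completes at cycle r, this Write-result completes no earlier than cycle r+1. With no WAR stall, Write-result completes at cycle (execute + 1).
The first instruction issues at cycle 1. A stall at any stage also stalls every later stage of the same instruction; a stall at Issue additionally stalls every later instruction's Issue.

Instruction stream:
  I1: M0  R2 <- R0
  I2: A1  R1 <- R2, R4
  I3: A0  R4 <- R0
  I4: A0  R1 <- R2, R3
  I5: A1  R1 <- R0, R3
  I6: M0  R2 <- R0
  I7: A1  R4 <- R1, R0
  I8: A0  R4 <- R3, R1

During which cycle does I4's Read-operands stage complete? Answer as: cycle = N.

cycle 1: I1→M0
cycle 2: I1 RO, I2→A1
cycle 3: I3→A0
cycle 4: I3 RO
cycle 5: I3 EX
cycle 7: I1 EX
cycle 8: I1 WR R2
cycle 9: I2 RO
cycle 10: I3 WR R4
cycle 11: I2 EX
cycle 12: I2 WR R1
cycle 13: I4→A0
cycle 14: I4 RO
cycle 15: I4 EX
cycle 16: I4 WR R1
cycle 17: I5→A1
cycle 18: I5 RO, I6→M0
cycle 19: I6 RO
cycle 20: I5 EX
cycle 21: I5 WR R1
cycle 22: I7→A1
cycle 23: I7 RO
cycle 24: I6 EX
cycle 25: I6 WR R2, I7 EX
cycle 26: I7 WR R4
cycle 27: I8→A0
cycle 28: I8 RO
cycle 29: I8 EX
cycle 30: I8 WR R4

cycle = 14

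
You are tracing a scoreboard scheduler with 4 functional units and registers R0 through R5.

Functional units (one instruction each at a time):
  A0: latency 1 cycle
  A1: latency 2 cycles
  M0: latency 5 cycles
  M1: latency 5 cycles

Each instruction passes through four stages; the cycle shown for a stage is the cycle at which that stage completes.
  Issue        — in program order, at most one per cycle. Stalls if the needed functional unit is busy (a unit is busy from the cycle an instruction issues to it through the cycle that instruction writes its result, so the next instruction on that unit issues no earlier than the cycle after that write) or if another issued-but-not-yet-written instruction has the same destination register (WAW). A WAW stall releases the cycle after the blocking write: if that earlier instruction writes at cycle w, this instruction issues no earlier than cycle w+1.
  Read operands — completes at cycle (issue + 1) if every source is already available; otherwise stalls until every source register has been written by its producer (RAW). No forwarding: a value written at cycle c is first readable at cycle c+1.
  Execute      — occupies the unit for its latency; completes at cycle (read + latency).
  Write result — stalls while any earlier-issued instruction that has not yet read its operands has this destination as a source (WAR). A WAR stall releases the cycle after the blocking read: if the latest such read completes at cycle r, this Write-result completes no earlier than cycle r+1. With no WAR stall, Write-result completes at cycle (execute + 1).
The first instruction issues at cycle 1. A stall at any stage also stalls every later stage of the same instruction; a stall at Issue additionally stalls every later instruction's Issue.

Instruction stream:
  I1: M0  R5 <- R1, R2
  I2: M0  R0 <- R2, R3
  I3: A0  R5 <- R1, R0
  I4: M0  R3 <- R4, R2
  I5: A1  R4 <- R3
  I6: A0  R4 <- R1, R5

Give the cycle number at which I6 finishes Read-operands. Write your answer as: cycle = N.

cycle = 30

I1: IS=1 RO=2 EX=7 WR=8
I2: IS=9 RO=10 EX=15 WR=16  [struct: M0 busy until I1 writes@8]
I3: IS=10 RO=17 EX=18 WR=19  [RAW R0: wait I2 write@16]
I4: IS=17 RO=18 EX=23 WR=24  [struct: M0 busy until I2 writes@16]
I5: IS=18 RO=25 EX=27 WR=28  [RAW R3: wait I4 write@24]
I6: IS=29 RO=30 EX=31 WR=32  [WAW R4: wait I5 write@28]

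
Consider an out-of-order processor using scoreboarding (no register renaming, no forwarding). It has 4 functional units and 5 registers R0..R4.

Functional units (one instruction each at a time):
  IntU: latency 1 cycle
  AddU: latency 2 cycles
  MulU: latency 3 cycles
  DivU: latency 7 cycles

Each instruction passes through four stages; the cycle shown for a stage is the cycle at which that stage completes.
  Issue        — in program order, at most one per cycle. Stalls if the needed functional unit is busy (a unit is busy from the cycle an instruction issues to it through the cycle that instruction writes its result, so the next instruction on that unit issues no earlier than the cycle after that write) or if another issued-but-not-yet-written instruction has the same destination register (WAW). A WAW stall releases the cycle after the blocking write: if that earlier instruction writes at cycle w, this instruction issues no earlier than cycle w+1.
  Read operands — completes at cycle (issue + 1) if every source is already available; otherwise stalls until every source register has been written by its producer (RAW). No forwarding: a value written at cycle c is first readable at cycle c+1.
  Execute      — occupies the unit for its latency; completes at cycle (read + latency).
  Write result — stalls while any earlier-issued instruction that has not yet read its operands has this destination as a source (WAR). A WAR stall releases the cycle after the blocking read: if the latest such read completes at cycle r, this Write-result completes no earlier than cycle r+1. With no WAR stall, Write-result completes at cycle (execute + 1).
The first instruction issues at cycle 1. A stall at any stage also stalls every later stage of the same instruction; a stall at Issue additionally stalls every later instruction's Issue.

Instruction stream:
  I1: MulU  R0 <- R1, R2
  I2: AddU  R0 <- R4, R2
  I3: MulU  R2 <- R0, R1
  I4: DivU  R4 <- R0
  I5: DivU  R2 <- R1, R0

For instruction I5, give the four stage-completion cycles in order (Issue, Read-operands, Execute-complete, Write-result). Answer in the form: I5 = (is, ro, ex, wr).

  I1 | 1 | 2 | 5 | 6
  I2 | 7 | 8 | 10 | 11   WAW R0: wait I1 write@6
  I3 | 8 | 12 | 15 | 16   RAW R0: wait I2 write@11
  I4 | 9 | 12 | 19 | 20   RAW R0: wait I2 write@11
  I5 | 21 | 22 | 29 | 30   struct: DivU busy until I4 writes@20

I5 = (21, 22, 29, 30)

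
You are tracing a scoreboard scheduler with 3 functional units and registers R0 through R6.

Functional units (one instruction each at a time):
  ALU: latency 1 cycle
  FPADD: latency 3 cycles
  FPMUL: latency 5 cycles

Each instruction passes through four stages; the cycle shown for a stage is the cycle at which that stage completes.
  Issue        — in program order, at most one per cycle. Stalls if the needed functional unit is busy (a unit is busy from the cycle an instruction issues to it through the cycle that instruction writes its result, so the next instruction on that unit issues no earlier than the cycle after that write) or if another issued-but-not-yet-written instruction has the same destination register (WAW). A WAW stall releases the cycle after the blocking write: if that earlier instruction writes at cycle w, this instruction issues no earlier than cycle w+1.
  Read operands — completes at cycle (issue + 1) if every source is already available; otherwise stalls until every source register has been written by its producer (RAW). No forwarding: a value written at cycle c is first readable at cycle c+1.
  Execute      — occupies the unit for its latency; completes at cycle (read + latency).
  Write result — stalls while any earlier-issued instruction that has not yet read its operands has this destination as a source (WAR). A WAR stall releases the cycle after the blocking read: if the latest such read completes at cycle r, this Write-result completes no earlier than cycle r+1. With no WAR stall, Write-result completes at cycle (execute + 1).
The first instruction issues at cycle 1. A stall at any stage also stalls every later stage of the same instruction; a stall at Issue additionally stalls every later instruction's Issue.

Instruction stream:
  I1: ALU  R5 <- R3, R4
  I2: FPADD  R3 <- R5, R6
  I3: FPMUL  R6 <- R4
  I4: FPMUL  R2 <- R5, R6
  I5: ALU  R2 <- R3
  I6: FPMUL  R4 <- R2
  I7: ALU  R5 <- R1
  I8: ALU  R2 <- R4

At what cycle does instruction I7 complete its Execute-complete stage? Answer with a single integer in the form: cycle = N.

I1  is:1  ro:2  ex:3  wr:4
I2  is:2  ro:5  ex:8  wr:9  — RAW R5: wait I1 write@4
I3  is:3  ro:4  ex:9  wr:10
I4  is:11  ro:12  ex:17  wr:18  — struct: FPMUL busy until I3 writes@10
I5  is:19  ro:20  ex:21  wr:22  — WAW R2: wait I4 write@18
I6  is:20  ro:23  ex:28  wr:29  — RAW R2: wait I5 write@22
I7  is:23  ro:24  ex:25  wr:26  — struct: ALU busy until I5 writes@22
I8  is:27  ro:30  ex:31  wr:32  — struct: ALU busy until I7 writes@26, RAW R4: wait I6 write@29

cycle = 25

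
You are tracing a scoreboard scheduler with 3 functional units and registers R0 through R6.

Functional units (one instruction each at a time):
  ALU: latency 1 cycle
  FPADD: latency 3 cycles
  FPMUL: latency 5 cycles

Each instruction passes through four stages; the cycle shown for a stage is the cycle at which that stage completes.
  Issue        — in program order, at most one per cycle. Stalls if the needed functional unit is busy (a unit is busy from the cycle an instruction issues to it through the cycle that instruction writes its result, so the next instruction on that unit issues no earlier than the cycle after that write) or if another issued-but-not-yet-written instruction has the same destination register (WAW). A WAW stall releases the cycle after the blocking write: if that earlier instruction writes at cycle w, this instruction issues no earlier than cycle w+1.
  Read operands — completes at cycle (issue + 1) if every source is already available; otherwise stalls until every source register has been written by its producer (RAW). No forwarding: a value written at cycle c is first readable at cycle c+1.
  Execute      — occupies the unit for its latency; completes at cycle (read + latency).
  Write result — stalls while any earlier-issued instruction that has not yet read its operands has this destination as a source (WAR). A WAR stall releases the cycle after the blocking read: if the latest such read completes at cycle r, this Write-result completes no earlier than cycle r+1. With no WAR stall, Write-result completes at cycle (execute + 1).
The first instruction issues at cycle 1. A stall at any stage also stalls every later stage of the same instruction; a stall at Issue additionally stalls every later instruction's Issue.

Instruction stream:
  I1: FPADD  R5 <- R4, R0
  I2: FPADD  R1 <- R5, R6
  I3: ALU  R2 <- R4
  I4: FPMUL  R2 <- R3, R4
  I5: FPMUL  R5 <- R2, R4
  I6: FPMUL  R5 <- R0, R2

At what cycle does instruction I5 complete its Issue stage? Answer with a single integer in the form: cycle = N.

I1 -> (1, 2, 5, 6)
I2 -> (7, 8, 11, 12)  // struct: FPADD busy until I1 writes@6
I3 -> (8, 9, 10, 11)
I4 -> (12, 13, 18, 19)  // WAW R2: wait I3 write@11
I5 -> (20, 21, 26, 27)  // struct: FPMUL busy until I4 writes@19
I6 -> (28, 29, 34, 35)  // struct: FPMUL busy until I5 writes@27

cycle = 20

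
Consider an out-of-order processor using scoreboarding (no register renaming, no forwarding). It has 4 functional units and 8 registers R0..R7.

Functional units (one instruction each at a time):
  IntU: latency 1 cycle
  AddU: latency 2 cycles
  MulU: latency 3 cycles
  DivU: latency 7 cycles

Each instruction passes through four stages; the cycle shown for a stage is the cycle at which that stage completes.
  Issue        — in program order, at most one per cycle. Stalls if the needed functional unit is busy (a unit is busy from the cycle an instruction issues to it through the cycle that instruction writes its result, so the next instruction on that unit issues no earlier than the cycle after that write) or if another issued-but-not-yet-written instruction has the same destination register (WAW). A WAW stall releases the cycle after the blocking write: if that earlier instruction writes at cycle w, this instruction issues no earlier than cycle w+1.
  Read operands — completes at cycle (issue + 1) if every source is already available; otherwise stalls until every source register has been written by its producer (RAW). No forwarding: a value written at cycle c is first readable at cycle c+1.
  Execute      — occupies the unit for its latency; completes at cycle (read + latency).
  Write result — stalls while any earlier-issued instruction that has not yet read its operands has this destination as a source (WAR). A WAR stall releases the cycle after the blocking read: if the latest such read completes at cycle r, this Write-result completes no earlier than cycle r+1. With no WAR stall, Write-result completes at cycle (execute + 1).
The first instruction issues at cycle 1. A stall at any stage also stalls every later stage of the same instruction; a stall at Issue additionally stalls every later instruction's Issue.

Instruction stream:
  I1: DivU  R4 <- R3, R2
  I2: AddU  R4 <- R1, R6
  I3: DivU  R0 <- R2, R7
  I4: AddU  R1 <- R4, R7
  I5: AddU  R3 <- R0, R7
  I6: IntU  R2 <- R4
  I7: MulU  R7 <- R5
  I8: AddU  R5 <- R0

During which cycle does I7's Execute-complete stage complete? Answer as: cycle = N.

1) issue 1, read 2, done 9, write 10
2) issue 11, read 12, done 14, write 15  <WAW R4: wait I1 write@10>
3) issue 12, read 13, done 20, write 21
4) issue 16, read 17, done 19, write 20  <struct: AddU busy until I2 writes@15>
5) issue 21, read 22, done 24, write 25  <struct: AddU busy until I4 writes@20>
6) issue 22, read 23, done 24, write 25
7) issue 23, read 24, done 27, write 28
8) issue 26, read 27, done 29, write 30  <struct: AddU busy until I5 writes@25>

cycle = 27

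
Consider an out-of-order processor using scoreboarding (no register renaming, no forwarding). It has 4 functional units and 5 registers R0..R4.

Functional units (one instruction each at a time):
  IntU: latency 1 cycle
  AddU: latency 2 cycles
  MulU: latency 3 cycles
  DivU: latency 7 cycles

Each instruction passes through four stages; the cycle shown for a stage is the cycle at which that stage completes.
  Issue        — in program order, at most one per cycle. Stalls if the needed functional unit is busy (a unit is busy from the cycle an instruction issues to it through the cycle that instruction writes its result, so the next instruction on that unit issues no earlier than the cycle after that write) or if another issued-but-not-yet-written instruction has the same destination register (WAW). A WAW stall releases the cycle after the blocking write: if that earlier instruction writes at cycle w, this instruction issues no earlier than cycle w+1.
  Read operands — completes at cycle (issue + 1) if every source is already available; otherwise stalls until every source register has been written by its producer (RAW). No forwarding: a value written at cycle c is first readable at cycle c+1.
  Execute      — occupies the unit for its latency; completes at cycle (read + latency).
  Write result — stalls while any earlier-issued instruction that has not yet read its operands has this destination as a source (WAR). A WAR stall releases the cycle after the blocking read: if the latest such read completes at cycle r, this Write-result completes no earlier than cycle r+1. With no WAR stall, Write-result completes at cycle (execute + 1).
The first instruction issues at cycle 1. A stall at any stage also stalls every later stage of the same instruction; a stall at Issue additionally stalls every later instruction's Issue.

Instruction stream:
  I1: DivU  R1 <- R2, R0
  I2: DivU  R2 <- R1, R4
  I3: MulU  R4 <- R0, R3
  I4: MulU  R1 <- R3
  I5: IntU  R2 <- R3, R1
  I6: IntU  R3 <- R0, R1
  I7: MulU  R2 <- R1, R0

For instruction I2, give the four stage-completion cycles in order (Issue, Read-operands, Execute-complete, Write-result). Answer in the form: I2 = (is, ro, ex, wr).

c1: issue I1 (DivU)
c2: I1 read-ops
c9: I1 finished on DivU
c10: I1→R1
c11: issue I2 (DivU)
c12: I2 read-ops; issue I3 (MulU)
c13: I3 read-ops
c16: I3 finished on MulU
c17: I3→R4
c18: issue I4 (MulU)
c19: I2 finished on DivU; I4 read-ops
c20: I2→R2
c21: issue I5 (IntU)
c22: I4 finished on MulU
c23: I4→R1
c24: I5 read-ops
c25: I5 finished on IntU
c26: I5→R2
c27: issue I6 (IntU)
c28: I6 read-ops; issue I7 (MulU)
c29: I6 finished on IntU; I7 read-ops
c30: I6→R3
c32: I7 finished on MulU
c33: I7→R2

I2 = (11, 12, 19, 20)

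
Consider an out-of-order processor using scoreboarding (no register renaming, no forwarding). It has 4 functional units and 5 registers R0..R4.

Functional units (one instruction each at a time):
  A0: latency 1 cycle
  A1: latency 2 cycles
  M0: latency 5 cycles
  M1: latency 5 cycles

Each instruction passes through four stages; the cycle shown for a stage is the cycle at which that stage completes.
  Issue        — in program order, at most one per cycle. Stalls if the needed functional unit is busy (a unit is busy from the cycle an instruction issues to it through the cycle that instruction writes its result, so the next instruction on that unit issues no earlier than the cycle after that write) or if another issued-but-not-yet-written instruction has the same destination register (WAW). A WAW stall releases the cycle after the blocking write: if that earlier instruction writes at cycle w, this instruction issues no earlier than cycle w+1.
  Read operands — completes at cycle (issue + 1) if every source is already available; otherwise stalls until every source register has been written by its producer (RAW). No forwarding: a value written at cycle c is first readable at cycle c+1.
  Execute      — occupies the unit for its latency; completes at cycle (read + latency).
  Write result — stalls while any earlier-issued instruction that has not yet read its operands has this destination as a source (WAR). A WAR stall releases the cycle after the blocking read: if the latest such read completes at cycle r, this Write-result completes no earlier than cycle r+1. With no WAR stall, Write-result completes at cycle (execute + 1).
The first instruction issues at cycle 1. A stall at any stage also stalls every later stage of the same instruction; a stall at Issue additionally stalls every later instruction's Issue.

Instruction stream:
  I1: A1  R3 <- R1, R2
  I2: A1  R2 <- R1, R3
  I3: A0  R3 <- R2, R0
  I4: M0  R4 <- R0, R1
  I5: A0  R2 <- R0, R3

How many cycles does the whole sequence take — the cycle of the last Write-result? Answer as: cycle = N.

cycle 1: I1 issues→A1
cycle 2: I1 reads
cycle 4: I1 exec-done
cycle 5: I1 writes R3
cycle 6: I2 issues→A1
cycle 7: I2 reads · I3 issues→A0
cycle 8: I4 issues→M0
cycle 9: I2 exec-done · I4 reads
cycle 10: I2 writes R2
cycle 11: I3 reads
cycle 12: I3 exec-done
cycle 13: I3 writes R3
cycle 14: I4 exec-done · I5 issues→A0
cycle 15: I4 writes R4 · I5 reads
cycle 16: I5 exec-done
cycle 17: I5 writes R2

cycle = 17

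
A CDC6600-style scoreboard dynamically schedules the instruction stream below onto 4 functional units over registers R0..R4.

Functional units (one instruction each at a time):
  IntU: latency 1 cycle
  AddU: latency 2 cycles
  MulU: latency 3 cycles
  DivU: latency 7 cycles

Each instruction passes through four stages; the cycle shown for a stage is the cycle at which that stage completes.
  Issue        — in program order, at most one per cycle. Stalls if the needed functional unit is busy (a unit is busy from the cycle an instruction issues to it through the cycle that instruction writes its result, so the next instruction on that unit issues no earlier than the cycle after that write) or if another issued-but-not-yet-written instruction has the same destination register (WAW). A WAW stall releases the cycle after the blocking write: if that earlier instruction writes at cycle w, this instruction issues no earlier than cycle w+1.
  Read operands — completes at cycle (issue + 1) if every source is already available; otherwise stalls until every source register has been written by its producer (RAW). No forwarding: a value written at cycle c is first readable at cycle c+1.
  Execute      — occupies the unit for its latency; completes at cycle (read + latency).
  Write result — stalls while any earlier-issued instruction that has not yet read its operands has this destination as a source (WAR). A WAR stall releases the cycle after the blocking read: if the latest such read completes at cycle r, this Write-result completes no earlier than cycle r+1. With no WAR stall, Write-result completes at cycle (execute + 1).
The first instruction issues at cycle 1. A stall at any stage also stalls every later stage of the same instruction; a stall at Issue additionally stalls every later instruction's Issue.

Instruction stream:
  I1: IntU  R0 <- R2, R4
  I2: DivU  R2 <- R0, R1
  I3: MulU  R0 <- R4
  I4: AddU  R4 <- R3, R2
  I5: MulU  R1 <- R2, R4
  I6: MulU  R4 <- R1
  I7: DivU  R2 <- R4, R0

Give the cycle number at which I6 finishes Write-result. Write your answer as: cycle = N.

cycle = 28

cycle 1: I1→IntU
cycle 2: I1 RO; I2→DivU
cycle 3: I1 EX
cycle 4: I1 WR R0
cycle 5: I2 RO; I3→MulU
cycle 6: I3 RO; I4→AddU
cycle 9: I3 EX
cycle 10: I3 WR R0
cycle 11: I5→MulU
cycle 12: I2 EX
cycle 13: I2 WR R2
cycle 14: I4 RO
cycle 16: I4 EX
cycle 17: I4 WR R4
cycle 18: I5 RO
cycle 21: I5 EX
cycle 22: I5 WR R1
cycle 23: I6→MulU
cycle 24: I6 RO; I7→DivU
cycle 27: I6 EX
cycle 28: I6 WR R4
cycle 29: I7 RO
cycle 36: I7 EX
cycle 37: I7 WR R2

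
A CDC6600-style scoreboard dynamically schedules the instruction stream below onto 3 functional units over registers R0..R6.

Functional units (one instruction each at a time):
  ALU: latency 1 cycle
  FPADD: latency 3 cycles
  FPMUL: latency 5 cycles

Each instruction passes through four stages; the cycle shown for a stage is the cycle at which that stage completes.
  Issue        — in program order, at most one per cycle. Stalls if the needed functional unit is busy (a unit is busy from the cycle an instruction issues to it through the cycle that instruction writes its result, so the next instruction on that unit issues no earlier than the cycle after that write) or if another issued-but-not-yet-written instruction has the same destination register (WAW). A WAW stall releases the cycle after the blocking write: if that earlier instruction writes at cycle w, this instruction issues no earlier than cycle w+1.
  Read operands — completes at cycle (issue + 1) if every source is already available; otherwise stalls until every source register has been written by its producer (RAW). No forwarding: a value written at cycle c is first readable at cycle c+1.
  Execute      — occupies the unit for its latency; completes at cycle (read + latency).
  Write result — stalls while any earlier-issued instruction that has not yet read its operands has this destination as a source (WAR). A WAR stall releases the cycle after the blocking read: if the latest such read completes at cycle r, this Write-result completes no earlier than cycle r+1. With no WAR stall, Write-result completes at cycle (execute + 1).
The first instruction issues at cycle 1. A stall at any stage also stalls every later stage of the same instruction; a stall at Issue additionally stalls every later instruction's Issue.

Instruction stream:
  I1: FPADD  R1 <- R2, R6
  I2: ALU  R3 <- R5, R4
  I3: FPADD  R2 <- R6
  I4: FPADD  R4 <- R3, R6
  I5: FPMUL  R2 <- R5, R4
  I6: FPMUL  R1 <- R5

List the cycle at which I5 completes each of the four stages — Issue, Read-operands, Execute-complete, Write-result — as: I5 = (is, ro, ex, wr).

  I1 | 1 | 2 | 5 | 6
  I2 | 2 | 3 | 4 | 5
  I3 | 7 | 8 | 11 | 12   struct: FPADD busy until I1 writes@6
  I4 | 13 | 14 | 17 | 18   struct: FPADD busy until I3 writes@12
  I5 | 14 | 19 | 24 | 25   RAW R4: wait I4 write@18
  I6 | 26 | 27 | 32 | 33   struct: FPMUL busy until I5 writes@25

I5 = (14, 19, 24, 25)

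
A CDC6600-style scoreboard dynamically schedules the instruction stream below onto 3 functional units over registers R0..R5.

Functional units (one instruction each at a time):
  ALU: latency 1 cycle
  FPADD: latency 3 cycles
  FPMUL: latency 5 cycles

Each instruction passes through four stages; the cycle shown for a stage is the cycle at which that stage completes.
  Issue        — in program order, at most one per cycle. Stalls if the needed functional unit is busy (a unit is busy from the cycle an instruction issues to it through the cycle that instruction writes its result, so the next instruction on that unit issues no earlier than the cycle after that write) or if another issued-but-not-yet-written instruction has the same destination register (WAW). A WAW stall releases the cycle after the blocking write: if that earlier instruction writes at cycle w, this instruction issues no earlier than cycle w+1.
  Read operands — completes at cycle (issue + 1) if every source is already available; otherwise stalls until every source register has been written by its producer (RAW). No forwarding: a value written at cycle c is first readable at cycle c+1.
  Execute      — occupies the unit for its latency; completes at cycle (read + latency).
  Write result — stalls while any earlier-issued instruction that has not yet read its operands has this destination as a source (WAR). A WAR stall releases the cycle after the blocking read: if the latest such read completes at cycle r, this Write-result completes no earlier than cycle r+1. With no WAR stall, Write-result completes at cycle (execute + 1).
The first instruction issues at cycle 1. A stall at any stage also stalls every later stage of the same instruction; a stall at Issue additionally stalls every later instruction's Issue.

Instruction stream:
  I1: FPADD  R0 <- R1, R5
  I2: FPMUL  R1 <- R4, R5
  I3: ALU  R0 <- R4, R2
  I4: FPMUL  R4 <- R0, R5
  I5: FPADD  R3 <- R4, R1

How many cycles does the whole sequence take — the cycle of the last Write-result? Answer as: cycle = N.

cycle = 22

I1 -> (1, 2, 5, 6)
I2 -> (2, 3, 8, 9)
I3 -> (7, 8, 9, 10)  // WAW R0: wait I1 write@6
I4 -> (10, 11, 16, 17)  // struct: FPMUL busy until I2 writes@9
I5 -> (11, 18, 21, 22)  // RAW R4: wait I4 write@17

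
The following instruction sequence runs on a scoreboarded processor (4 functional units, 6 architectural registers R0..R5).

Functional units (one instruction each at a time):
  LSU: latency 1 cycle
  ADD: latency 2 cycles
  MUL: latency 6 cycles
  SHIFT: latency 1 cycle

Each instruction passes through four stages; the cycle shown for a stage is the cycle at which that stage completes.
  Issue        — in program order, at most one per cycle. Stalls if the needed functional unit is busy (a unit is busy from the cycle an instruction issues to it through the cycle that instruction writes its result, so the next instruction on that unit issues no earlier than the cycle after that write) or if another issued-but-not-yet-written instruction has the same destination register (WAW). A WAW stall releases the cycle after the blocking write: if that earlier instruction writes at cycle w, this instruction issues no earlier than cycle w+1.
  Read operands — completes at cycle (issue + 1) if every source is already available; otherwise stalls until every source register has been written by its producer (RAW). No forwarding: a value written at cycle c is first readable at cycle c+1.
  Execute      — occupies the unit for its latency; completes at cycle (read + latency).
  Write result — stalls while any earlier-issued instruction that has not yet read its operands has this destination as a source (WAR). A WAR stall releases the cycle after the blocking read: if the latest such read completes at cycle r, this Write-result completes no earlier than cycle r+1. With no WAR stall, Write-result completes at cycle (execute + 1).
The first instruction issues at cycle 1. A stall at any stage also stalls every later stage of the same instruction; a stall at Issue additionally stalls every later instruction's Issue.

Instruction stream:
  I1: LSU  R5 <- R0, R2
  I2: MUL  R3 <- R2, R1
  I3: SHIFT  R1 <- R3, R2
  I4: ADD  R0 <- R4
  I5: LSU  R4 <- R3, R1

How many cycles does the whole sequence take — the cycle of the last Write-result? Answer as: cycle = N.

[1] I1 issues→LSU
[2] I1 reads; I2 issues→MUL
[3] I1 exec-done; I2 reads; I3 issues→SHIFT
[4] I1 writes R5; I4 issues→ADD
[5] I4 reads; I5 issues→LSU
[7] I4 exec-done
[8] I4 writes R0
[9] I2 exec-done
[10] I2 writes R3
[11] I3 reads
[12] I3 exec-done
[13] I3 writes R1
[14] I5 reads
[15] I5 exec-done
[16] I5 writes R4

cycle = 16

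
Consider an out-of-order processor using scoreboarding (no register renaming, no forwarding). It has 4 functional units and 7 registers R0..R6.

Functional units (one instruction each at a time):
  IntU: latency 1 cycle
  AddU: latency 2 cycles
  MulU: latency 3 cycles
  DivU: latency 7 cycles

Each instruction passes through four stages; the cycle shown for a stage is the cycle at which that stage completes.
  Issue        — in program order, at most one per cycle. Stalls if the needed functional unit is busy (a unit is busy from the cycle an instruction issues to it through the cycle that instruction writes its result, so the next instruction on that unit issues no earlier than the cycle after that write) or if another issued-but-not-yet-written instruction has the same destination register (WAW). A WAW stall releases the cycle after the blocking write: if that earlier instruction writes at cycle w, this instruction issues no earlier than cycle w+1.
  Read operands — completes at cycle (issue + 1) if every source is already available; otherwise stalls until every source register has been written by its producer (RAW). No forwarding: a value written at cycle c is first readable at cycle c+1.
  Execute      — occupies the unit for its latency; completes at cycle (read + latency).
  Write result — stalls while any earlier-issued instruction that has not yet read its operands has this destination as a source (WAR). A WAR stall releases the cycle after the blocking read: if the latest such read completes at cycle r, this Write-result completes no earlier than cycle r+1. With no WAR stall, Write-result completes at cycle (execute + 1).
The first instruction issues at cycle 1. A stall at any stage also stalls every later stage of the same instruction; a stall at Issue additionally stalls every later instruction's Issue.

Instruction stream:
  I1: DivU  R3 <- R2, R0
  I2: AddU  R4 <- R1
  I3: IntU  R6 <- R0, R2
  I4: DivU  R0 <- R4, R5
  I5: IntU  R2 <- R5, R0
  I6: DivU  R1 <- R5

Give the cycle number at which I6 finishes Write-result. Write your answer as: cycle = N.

[1] I1→DivU
[2] I1 RO; I2→AddU
[3] I2 RO; I3→IntU
[4] I3 RO
[5] I2 EX; I3 EX
[6] I2 WR R4; I3 WR R6
[9] I1 EX
[10] I1 WR R3
[11] I4→DivU
[12] I4 RO; I5→IntU
[19] I4 EX
[20] I4 WR R0
[21] I5 RO; I6→DivU
[22] I5 EX; I6 RO
[23] I5 WR R2
[29] I6 EX
[30] I6 WR R1

cycle = 30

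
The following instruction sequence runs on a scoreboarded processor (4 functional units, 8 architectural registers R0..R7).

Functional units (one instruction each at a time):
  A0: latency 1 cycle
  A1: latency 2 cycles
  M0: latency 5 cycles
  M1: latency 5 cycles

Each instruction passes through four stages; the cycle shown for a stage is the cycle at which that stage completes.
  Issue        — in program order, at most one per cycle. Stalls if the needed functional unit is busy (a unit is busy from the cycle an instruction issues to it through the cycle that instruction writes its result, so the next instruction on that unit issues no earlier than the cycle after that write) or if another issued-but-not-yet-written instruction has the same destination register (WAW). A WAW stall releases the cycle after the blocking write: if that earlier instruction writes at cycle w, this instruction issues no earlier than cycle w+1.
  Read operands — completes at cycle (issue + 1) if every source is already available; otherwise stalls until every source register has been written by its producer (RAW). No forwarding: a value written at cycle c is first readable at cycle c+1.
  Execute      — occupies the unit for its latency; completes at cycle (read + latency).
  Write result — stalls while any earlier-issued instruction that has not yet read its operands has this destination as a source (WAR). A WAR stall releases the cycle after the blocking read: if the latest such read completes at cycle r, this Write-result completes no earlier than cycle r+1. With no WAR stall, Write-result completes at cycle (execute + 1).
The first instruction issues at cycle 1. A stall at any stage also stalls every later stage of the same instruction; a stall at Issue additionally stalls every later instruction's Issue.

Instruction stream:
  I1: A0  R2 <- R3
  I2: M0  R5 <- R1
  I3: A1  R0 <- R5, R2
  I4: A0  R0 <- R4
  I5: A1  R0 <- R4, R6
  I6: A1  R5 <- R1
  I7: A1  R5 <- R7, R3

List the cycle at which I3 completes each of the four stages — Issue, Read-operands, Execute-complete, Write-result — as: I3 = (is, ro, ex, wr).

I3 = (3, 10, 12, 13)

[1] I1 dispatched to A0
[2] I1 operands ready; I2 dispatched to M0
[3] I1 complete; I2 operands ready; I3 dispatched to A1
[4] R2←I1
[8] I2 complete
[9] R5←I2
[10] I3 operands ready
[12] I3 complete
[13] R0←I3
[14] I4 dispatched to A0
[15] I4 operands ready
[16] I4 complete
[17] R0←I4
[18] I5 dispatched to A1
[19] I5 operands ready
[21] I5 complete
[22] R0←I5
[23] I6 dispatched to A1
[24] I6 operands ready
[26] I6 complete
[27] R5←I6
[28] I7 dispatched to A1
[29] I7 operands ready
[31] I7 complete
[32] R5←I7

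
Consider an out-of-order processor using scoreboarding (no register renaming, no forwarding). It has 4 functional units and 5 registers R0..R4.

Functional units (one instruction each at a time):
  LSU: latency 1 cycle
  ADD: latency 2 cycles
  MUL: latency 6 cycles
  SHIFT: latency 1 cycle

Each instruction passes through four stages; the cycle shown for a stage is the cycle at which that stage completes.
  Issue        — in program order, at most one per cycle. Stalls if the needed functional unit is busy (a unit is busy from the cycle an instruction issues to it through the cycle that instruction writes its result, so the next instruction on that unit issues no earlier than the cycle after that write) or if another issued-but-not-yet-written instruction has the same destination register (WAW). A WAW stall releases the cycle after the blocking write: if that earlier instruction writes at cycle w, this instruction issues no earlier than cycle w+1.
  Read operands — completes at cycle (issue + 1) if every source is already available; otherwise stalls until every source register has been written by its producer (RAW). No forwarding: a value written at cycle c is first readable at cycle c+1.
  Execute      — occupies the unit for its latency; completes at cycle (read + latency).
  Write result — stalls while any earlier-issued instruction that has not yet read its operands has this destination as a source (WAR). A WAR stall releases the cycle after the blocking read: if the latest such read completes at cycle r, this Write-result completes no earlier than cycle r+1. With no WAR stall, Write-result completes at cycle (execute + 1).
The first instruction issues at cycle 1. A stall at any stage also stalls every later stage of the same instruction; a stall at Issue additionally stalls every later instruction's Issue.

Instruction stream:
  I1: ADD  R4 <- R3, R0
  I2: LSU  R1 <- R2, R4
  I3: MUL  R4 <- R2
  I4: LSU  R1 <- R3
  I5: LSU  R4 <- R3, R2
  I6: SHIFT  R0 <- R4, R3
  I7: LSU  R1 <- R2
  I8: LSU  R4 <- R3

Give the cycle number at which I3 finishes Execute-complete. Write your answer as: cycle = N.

cycle = 13

cycle 1: issue I1 (ADD)
cycle 2: I1 read-ops; issue I2 (LSU)
cycle 4: I1 finished on ADD
cycle 5: I1→R4
cycle 6: I2 read-ops; issue I3 (MUL)
cycle 7: I2 finished on LSU; I3 read-ops
cycle 8: I2→R1
cycle 9: issue I4 (LSU)
cycle 10: I4 read-ops
cycle 11: I4 finished on LSU
cycle 12: I4→R1
cycle 13: I3 finished on MUL
cycle 14: I3→R4
cycle 15: issue I5 (LSU)
cycle 16: I5 read-ops; issue I6 (SHIFT)
cycle 17: I5 finished on LSU
cycle 18: I5→R4
cycle 19: I6 read-ops; issue I7 (LSU)
cycle 20: I6 finished on SHIFT; I7 read-ops
cycle 21: I6→R0; I7 finished on LSU
cycle 22: I7→R1
cycle 23: issue I8 (LSU)
cycle 24: I8 read-ops
cycle 25: I8 finished on LSU
cycle 26: I8→R4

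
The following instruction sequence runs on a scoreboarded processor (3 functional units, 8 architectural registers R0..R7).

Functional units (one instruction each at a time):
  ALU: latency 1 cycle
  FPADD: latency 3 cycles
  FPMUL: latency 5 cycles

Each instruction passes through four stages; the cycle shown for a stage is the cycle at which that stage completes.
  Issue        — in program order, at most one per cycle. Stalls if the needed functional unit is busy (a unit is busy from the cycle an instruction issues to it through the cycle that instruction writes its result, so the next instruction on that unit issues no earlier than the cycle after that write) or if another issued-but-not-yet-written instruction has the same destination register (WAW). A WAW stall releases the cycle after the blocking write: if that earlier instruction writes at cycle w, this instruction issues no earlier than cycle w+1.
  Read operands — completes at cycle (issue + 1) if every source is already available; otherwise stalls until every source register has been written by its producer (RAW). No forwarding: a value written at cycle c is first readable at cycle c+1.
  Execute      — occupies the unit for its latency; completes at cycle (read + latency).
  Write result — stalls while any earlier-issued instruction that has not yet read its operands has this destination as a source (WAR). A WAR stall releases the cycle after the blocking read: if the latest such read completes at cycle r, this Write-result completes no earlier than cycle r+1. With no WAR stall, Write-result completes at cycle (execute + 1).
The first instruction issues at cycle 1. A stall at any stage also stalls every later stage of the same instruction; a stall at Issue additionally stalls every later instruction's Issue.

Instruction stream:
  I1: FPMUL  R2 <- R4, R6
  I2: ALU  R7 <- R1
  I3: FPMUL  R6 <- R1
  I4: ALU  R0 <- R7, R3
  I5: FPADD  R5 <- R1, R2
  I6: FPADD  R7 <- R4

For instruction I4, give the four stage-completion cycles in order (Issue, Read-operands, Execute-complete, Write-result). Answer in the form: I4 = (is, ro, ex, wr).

I4 = (10, 11, 12, 13)

1) issue 1, read 2, done 7, write 8
2) issue 2, read 3, done 4, write 5
3) issue 9, read 10, done 15, write 16  <struct: FPMUL busy until I1 writes@8>
4) issue 10, read 11, done 12, write 13
5) issue 11, read 12, done 15, write 16
6) issue 17, read 18, done 21, write 22  <struct: FPADD busy until I5 writes@16>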